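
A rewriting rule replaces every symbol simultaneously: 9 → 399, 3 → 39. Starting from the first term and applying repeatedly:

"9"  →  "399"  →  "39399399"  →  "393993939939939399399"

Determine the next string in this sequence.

3939939399399393993939939939399399393993939939939399399

φ(393993939939939399399) expands symbol-by-symbol to 39 399 39 399 399 39 399 39 399 399 39 399 399 39 399 39 399 399 39 399 399; joining the 21 pieces gives the next term.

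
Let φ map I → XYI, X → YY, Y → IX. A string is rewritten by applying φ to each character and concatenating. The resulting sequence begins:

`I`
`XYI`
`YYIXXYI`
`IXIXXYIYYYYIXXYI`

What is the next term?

Replace each of the 16 characters of IXIXXYIYYYYIXXYI in place — XYI YY XYI YY YY IX XYI IX IX IX IX XYI YY YY IX XYI — and concatenate.

XYIYYXYIYYYYIXXYIIXIXIXIXXYIYYYYIXXYI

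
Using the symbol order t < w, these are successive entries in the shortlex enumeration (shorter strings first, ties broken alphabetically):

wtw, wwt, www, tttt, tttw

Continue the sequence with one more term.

ttwt

Find the rightmost character of tttw below w, bump it to the next letter, and reset everything to its right to t.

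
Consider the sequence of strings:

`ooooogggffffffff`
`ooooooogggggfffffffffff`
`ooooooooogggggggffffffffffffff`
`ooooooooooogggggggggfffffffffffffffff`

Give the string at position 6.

ooooooooooooooogggggggggggggfffffffffffffffffffffff

Term n consists of 2n+1 o's, followed by 2n-1 g's, followed by 3n+2 f's, where the shown terms are n = 2, 3, 4, 5.
At n = 7 the blocks have lengths 15, 13, 23.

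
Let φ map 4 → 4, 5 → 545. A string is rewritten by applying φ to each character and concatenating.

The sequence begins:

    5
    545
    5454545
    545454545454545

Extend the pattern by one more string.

Rewriting the 15 symbols of 545454545454545 one by one yields 545 4 545 4 545 4 545 4 545 4 545 4 545 4 545; concatenated:

5454545454545454545454545454545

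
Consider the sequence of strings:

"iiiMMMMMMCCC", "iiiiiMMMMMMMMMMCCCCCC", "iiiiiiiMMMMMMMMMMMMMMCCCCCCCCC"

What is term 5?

Reading off run lengths: i runs 3, 5, 7; M runs 6, 10, 14; C runs 3, 6, 9 — each is linear in n (n = 1, 2, …).
At n = 5 the blocks have lengths 11, 22, 15.

iiiiiiiiiiiMMMMMMMMMMMMMMMMMMMMMMCCCCCCCCCCCCCCC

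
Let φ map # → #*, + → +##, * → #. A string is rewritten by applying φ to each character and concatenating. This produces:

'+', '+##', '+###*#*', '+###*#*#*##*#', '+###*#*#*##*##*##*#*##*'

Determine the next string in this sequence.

+###*#*#*##*##*##*#*##*#*##*#*##*##*#*#

Replace each of the 23 characters of +###*#*#*##*##*##*#*##* in place — +## #* #* #* # #* # #* # #* #* # #* #* # #* #* # #* # #* #* # — and concatenate.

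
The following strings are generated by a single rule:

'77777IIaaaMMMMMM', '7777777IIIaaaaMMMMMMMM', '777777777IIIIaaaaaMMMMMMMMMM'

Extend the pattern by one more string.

77777777777IIIIIaaaaaaMMMMMMMMMMMM

Term n consists of 2n+1 7's, followed by n I's, followed by n+1 a's, followed by 2n+2 M's, where the shown terms are n = 2, 3, 4.
For the next term, n = 5, so the run lengths are 11, 5, 6, 12.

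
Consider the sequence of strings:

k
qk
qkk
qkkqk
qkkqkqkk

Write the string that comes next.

qkkqkqkkqkkqk

This is a Fibonacci-style word recurrence s(k) = s(k−1)·s(k−2): e.g. qk·k = qkk.
Continuing: qkkqkqkk · qkkqk gives term 6.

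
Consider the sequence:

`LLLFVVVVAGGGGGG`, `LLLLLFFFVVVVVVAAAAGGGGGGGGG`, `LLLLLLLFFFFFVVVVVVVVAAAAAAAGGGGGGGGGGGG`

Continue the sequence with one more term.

Each string has the form L^{2n+1} F^{2n-1} V^{2n+2} A^{3n-2} G^{3n+3} (n = 1, 2, …).
Setting n = 4 gives 9, 7, 10, 10, 15 characters in each block.

LLLLLLLLLFFFFFFFVVVVVVVVVVAAAAAAAAAAGGGGGGGGGGGGGGG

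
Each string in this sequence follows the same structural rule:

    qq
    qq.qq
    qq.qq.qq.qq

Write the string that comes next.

Every step duplicates the string with '.' between the halves.
Doubling qq.qq.qq.qq with '.' between the halves:

qq.qq.qq.qq.qq.qq.qq.qq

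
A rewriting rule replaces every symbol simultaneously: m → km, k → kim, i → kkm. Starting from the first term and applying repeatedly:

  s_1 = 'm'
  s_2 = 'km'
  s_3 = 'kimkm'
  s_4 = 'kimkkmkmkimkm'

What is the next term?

Applying the rule to each of the 13 symbols of kimkkmkmkimkm gives the pieces kim kkm km kim kim km kim km kim kkm km kim km, which concatenate to the answer.

kimkkmkmkimkimkmkimkmkimkkmkmkimkm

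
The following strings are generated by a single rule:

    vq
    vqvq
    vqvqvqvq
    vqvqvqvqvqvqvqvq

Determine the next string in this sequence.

vqvqvqvqvqvqvqvqvqvqvqvqvqvqvqvq

Each string is two copies of the previous one concatenated.
So the next term is two copies of vqvqvqvqvqvqvqvq.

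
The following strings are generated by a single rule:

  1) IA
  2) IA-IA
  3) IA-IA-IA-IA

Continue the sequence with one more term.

IA-IA-IA-IA-IA-IA-IA-IA

s(k+1) = s(k)·-·s(k) — each term doubles the last with '-' between the halves.
One more doubling of IA-IA-IA-IA gives the answer.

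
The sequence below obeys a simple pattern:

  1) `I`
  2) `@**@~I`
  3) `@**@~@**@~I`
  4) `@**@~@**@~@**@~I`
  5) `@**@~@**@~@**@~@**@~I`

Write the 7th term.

The strings grow by a fixed prefix @**@~ each time.
From @**@~@**@~@**@~@**@~I, 2 further steps: @**@~@**@~@**@~@**@~I → @**@~@**@~@**@~@**@~@**@~I → (answer).

@**@~@**@~@**@~@**@~@**@~@**@~I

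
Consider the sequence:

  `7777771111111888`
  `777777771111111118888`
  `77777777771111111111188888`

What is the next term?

7777777777771111111111111888888

The n-th term is 2n 7's then 2n+1 1's then n 8's, where the shown terms are n = 3, 4, 5.
Setting n = 6 gives 12, 13, 6 characters in each block.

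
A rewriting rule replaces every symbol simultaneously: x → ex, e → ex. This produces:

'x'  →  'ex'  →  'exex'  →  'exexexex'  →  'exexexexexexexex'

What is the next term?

Applying the rule to each of the 16 symbols of exexexexexexexex gives the pieces ex ex ex ex ex ex ex ex ex ex ex ex ex ex ex ex, which concatenate to the answer.

exexexexexexexexexexexexexexexex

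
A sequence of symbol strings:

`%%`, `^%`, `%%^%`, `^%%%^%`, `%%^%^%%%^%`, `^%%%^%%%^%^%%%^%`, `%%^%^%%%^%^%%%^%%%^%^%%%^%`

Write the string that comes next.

From term 3 onward, concatenate the second-to-last term with the last: %%·^% = %%^%, ^%·%%^% = ^%%%^%, …
The next term joins ^%%%^%%%^%^%%%^% and %%^%^%%%^%^%%%^%%%^%^%%%^%.

^%%%^%%%^%^%%%^%%%^%^%%%^%^%%%^%%%^%^%%%^%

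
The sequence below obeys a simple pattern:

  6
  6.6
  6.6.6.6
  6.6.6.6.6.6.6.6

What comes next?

Each string is two copies of the previous one joined by '.'.
Doubling 6.6.6.6.6.6.6.6 with '.' between the halves:

6.6.6.6.6.6.6.6.6.6.6.6.6.6.6.6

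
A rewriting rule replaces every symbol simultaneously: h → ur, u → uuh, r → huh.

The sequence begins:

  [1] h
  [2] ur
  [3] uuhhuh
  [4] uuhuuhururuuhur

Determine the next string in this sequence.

Rewriting the 15 symbols of uuhuuhururuuhur one by one yields uuh uuh ur uuh uuh ur uuh huh uuh huh uuh uuh ur uuh huh; concatenated:

uuhuuhuruuhuuhuruuhhuhuuhhuhuuhuuhuruuhhuh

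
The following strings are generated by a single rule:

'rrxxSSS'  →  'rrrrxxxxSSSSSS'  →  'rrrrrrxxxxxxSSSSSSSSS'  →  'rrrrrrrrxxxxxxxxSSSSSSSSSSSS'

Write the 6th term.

rrrrrrrrrrrrxxxxxxxxxxxxSSSSSSSSSSSSSSSSSS

Each string has the form r^{2n} x^{2n} S^{3n} (n = 1, 2, …).
For term 6, n = 6, so the run lengths are 12, 12, 18.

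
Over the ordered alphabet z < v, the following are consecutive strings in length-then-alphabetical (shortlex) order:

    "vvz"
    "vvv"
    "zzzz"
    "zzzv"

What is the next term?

zzvz

The successor of zzzv increments the rightmost position that isn't already v and resets every position after it to z.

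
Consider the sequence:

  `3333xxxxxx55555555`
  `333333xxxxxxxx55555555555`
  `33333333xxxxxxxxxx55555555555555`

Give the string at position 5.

333333333333xxxxxxxxxxxxxx55555555555555555555

The n-th term is 2n-2 3's then 2n x's then 3n-1 5's, where the shown terms are n = 3, 4, 5.
For term 5, n = 7, so the run lengths are 12, 14, 20.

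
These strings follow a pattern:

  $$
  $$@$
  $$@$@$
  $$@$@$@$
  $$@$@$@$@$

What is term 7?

Each term is the previous one with @$ appended.
From $$@$@$@$@$, 2 further steps: $$@$@$@$@$ → $$@$@$@$@$@$ → (answer).

$$@$@$@$@$@$@$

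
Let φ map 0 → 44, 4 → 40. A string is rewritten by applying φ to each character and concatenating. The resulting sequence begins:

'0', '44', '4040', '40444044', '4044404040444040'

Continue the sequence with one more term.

Applying the rule to each of the 16 symbols of 4044404040444040 gives the pieces 40 44 40 40 40 44 40 44 40 44 40 40 40 44 40 44, which concatenate to the answer.

40444040404440444044404040444044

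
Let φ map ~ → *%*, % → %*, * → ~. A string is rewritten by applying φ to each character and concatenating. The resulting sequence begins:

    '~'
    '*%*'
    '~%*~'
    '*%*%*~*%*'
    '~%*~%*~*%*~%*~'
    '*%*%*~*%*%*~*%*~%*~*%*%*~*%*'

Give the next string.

Rewriting the 28 symbols of *%*%*~*%*%*~*%*~%*~*%*%*~*%* one by one yields ~ %* ~ %* ~ *%* ~ %* ~ %* ~ *%* ~ %* ~ *%* %* ~ *%* ~ %* ~ %* ~ *%* ~ %* ~; concatenated:

~%*~%*~*%*~%*~%*~*%*~%*~*%*%*~*%*~%*~%*~*%*~%*~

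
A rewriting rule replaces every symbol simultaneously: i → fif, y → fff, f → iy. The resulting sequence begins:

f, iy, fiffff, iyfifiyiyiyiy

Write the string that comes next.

Rewriting the 13 symbols of iyfifiyiyiyiy one by one yields fif fff iy fif iy fif fff fif fff fif fff fif fff; concatenated:

fiffffiyfifiyfifffffifffffifffffiffff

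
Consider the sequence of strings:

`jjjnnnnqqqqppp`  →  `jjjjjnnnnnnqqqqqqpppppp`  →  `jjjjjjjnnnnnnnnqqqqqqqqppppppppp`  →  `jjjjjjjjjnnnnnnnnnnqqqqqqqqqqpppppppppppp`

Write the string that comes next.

Reading off run lengths: j runs 3, 5, 7, 9; n runs 4, 6, 8, 10; q runs 4, 6, 8, 10; p runs 3, 6, 9, 12 — each is linear in n (n = 1, 2, …).
For the next term, n = 5, so the run lengths are 11, 12, 12, 15.

jjjjjjjjjjjnnnnnnnnnnnnqqqqqqqqqqqqppppppppppppppp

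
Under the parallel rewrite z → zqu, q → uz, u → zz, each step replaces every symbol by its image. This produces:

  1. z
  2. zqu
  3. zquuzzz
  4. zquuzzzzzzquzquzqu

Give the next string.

Rewriting the 18 symbols of zquuzzzzzzquzquzqu one by one yields zqu uz zz zz zqu zqu zqu zqu zqu zqu uz zz zqu uz zz zqu uz zz; concatenated:

zquuzzzzzzquzquzquzquzquzquuzzzzquuzzzzquuzzz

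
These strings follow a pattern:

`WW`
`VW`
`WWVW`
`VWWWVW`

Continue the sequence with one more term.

WWVWVWWWVW

Each term (from the third on) is the two preceding terms concatenated in order: term 3 = WW·VW = WWVW.
The next term joins WWVW and VWWWVW.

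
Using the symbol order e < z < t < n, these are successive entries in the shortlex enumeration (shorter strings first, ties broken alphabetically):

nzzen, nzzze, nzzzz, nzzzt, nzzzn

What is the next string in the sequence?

nzzte

Treat nzzzn as a base-4 numeral over the given alphabet and add one, carrying through any trailing n's.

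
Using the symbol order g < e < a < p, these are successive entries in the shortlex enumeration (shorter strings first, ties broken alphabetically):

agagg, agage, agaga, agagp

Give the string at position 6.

agaee

Stepping forward 2 times from agagp: agagp → agaeg, then the target.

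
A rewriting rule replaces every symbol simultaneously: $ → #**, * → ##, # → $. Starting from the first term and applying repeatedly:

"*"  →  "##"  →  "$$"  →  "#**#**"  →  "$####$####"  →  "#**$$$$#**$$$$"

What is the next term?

$#####**#**#**#**$#####**#**#**#**

Applying the rule to each of the 14 symbols of #**$$$$#**$$$$ gives the pieces $ ## ## #** #** #** #** $ ## ## #** #** #** #**, which concatenate to the answer.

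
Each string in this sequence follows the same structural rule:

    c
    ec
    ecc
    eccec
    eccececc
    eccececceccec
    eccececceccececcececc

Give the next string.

eccececceccececcececceccececceccec

This is a Fibonacci-style word recurrence s(k) = s(k−1)·s(k−2): e.g. ec·c = ecc.
So term 8 is eccececceccececcececc·eccececceccec.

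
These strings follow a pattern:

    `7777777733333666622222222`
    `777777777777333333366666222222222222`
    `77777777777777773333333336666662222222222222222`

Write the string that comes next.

7777777777777777777733333333333666666622222222222222222222

Each string has the form 7^{4n} 3^{2n+1} 6^{n+2} 2^{4n}, where the shown terms are n = 2, 3, 4.
For the next term, n = 5, so the run lengths are 20, 11, 7, 20.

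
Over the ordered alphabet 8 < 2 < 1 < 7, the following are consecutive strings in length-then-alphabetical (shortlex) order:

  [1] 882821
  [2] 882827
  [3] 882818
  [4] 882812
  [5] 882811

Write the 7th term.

882878

Advancing 2 positions from 882811 through 882811 → 882817 reaches term 7.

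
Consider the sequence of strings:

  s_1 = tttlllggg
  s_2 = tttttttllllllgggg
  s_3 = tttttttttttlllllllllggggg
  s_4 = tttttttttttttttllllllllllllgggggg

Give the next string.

tttttttttttttttttttlllllllllllllllggggggg

The n-th term is 4n-1 t's then 3n l's then n+2 g's (n = 1, 2, …).
At n = 5 the blocks have lengths 19, 15, 7.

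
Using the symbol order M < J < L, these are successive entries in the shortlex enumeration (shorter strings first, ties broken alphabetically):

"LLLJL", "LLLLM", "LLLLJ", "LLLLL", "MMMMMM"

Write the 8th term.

MMMMJM

Advancing 3 positions from MMMMMM through MMMMMM → MMMMMJ → MMMMML reaches term 8.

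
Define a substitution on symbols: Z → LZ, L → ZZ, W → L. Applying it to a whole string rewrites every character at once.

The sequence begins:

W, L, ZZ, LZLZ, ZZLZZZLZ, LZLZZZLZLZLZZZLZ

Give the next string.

ZZLZZZLZLZLZZZLZZZLZZZLZLZLZZZLZ

Applying the rule to each of the 16 symbols of LZLZZZLZLZLZZZLZ gives the pieces ZZ LZ ZZ LZ LZ LZ ZZ LZ ZZ LZ ZZ LZ LZ LZ ZZ LZ, which concatenate to the answer.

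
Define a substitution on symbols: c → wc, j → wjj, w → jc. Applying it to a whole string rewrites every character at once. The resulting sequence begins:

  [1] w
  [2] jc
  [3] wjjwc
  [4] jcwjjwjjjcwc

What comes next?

Expanding jcwjjwjjjcwc: j→wjj, c→wc, w→jc, j→wjj, j→wjj, w→jc, j→wjj, j→wjj, j→wjj, c→wc, w→jc, c→wc. Concatenated: wjj wc jc wjj wjj jc wjj wjj wjj wc jc wc.

wjjwcjcwjjwjjjcwjjwjjwjjwcjcwc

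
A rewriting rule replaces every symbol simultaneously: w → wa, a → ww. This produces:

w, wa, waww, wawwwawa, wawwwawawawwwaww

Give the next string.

Applying the rule to each of the 16 symbols of wawwwawawawwwaww gives the pieces wa ww wa wa wa ww wa ww wa ww wa wa wa ww wa wa, which concatenate to the answer.

wawwwawawawwwawwwawwwawawawwwawa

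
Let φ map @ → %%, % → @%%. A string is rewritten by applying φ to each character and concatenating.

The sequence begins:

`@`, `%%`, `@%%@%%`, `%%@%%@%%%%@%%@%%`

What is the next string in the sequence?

Rewriting the 16 symbols of %%@%%@%%%%@%%@%% one by one yields @%% @%% %% @%% @%% %% @%% @%% @%% @%% %% @%% @%% %% @%% @%%; concatenated:

@%%@%%%%@%%@%%%%@%%@%%@%%@%%%%@%%@%%%%@%%@%%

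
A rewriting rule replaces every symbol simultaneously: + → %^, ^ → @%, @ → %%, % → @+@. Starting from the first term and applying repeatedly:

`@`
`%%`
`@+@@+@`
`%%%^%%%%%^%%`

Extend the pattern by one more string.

Apply φ to %%%^%%%%%^%% symbol by symbol: %→@+@, %→@+@, %→@+@, ^→@%, %→@+@, %→@+@, %→@+@, %→@+@, %→@+@, ^→@%, %→@+@, %→@+@; joined: @+@ @+@ @+@ @% @+@ @+@ @+@ @+@ @+@ @% @+@ @+@.

@+@@+@@+@@%@+@@+@@+@@+@@+@@%@+@@+@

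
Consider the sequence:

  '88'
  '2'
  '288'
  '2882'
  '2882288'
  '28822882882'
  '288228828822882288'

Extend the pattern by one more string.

From term 3 onward, concatenate the last term with the second-to-last: 2·88 = 288, 288·2 = 2882, …
So term 8 is 288228828822882288·28822882882.

28822882882288228828822882882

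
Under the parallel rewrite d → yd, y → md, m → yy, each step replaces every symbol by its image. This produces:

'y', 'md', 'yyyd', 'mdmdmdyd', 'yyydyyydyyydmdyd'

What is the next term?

mdmdmdydmdmdmdydmdmdmdydyyydmdyd

φ(yyydyyydyyydmdyd) expands symbol-by-symbol to md md md yd md md md yd md md md yd yy yd md yd; joining the 16 pieces gives the next term.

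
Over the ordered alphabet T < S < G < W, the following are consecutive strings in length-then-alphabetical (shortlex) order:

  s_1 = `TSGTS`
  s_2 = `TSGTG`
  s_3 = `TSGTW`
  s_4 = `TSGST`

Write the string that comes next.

The successor of TSGST increments the rightmost position that isn't already W and resets every position after it to T.

TSGSS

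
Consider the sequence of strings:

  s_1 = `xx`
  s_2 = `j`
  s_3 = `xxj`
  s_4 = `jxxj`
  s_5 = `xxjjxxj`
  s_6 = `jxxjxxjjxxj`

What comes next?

Each term (from the third on) is the two preceding terms concatenated in order: term 3 = xx·j = xxj.
Continuing: xxjjxxj · jxxjxxjjxxj gives term 7.

xxjjxxjjxxjxxjjxxj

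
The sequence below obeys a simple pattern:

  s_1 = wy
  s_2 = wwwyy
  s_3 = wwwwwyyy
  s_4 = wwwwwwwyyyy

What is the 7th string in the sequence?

Term n consists of 2n-1 w's, followed by n y's (n = 1, 2, …).
At n = 7 the blocks have lengths 13, 7.

wwwwwwwwwwwwwyyyyyyy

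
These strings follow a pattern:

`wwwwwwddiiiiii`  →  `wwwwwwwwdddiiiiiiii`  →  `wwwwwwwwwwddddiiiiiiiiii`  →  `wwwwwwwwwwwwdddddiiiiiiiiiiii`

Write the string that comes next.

Each string has the form w^{2n} d^{n-1} i^{2n}, where the shown terms are n = 3, 4, 5, 6.
For the next term, n = 7, so the run lengths are 14, 6, 14.

wwwwwwwwwwwwwwddddddiiiiiiiiiiiiii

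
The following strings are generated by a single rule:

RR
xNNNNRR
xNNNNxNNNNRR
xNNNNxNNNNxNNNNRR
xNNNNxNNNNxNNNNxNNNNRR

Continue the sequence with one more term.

The strings grow by a fixed prefix xNNNN each time.
Applying this once more to xNNNNxNNNNxNNNNxNNNNRR:

xNNNNxNNNNxNNNNxNNNNxNNNNRR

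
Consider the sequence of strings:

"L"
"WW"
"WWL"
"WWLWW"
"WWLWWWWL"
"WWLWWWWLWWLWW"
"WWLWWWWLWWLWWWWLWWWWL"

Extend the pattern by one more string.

WWLWWWWLWWLWWWWLWWWWLWWLWWWWLWWLWW

Each term (from the third on) is the previous term followed by the one before it: term 3 = WW·L = WWL.
The next term joins WWLWWWWLWWLWWWWLWWWWL and WWLWWWWLWWLWW.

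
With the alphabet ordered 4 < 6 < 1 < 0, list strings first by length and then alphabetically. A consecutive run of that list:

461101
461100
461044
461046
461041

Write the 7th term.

Stepping forward 2 times from 461041: 461041 → 461040, then the target.

461064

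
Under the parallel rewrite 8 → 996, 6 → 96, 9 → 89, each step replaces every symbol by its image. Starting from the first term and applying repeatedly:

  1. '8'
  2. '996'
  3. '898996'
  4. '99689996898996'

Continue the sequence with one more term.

8989969968989899699689996898996

φ(99689996898996) expands symbol-by-symbol to 89 89 96 996 89 89 89 96 996 89 996 89 89 96; joining the 14 pieces gives the next term.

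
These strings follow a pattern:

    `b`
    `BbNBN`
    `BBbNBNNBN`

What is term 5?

BBBBbNBNNBNNBNNBN

Each term wraps the previous one in B on the left and NBN on the right.
From BBbNBNNBN, 2 further steps: BBbNBNNBN → BBBbNBNNBNNBN → (answer).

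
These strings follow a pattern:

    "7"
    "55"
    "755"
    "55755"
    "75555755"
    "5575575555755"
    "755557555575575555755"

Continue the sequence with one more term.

5575575555755755557555575575555755

This is a Fibonacci-style word recurrence s(k) = s(k−2)·s(k−1): e.g. 7·55 = 755.
So term 8 is 5575575555755·755557555575575555755.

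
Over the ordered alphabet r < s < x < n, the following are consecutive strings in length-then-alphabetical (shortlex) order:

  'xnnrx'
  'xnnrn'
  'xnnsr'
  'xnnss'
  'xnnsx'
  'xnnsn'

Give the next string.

xnnxr

Find the rightmost character of xnnsn below n, bump it to the next letter, and reset everything to its right to r.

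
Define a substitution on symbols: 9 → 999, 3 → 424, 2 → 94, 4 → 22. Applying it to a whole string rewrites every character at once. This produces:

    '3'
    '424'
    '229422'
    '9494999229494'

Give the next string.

φ(9494999229494) expands symbol-by-symbol to 999 22 999 22 999 999 999 94 94 999 22 999 22; joining the 13 pieces gives the next term.

999229992299999999994949992299922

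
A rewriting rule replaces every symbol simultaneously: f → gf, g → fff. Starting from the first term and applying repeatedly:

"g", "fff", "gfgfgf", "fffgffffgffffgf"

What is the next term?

Replace each of the 15 characters of fffgffffgffffgf in place — gf gf gf fff gf gf gf gf fff gf gf gf gf fff gf — and concatenate.

gfgfgffffgfgfgfgffffgfgfgfgffffgf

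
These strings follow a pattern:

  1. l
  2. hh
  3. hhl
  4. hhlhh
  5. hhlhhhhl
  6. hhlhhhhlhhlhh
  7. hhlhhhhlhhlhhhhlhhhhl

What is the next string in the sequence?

hhlhhhhlhhlhhhhlhhhhlhhlhhhhlhhlhh

This is a Fibonacci-style word recurrence s(k) = s(k−1)·s(k−2): e.g. hh·l = hhl.
So term 8 is hhlhhhhlhhlhhhhlhhhhl·hhlhhhhlhhlhh.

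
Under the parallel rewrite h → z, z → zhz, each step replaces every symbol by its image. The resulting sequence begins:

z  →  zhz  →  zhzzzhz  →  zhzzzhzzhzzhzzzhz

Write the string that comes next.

Rewriting the 17 symbols of zhzzzhzzhzzhzzzhz one by one yields zhz z zhz zhz zhz z zhz zhz z zhz zhz z zhz zhz zhz z zhz; concatenated:

zhzzzhzzhzzhzzzhzzhzzzhzzhzzzhzzhzzhzzzhz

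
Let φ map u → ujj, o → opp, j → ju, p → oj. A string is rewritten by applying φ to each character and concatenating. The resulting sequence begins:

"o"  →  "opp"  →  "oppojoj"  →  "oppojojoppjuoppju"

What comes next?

oppojojoppjuoppjuoppojojjuujjoppojojjuujj

Replace each of the 17 characters of oppojojoppjuoppju in place — opp oj oj opp ju opp ju opp oj oj ju ujj opp oj oj ju ujj — and concatenate.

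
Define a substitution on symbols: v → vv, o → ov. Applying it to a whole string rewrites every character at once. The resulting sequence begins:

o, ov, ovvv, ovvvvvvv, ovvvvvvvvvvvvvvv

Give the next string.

ovvvvvvvvvvvvvvvvvvvvvvvvvvvvvvv

Replace each of the 16 characters of ovvvvvvvvvvvvvvv in place — ov vv vv vv vv vv vv vv vv vv vv vv vv vv vv vv — and concatenate.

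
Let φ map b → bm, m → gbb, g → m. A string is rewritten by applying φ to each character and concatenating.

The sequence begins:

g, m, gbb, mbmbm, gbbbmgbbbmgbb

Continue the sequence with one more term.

Rewriting the 13 symbols of gbbbmgbbbmgbb one by one yields m bm bm bm gbb m bm bm bm gbb m bm bm; concatenated:

mbmbmbmgbbmbmbmbmgbbmbmbm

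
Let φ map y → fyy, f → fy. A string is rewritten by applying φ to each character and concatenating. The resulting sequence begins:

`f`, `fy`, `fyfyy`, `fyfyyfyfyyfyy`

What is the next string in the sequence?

Applying the rule to each of the 13 symbols of fyfyyfyfyyfyy gives the pieces fy fyy fy fyy fyy fy fyy fy fyy fyy fy fyy fyy, which concatenate to the answer.

fyfyyfyfyyfyyfyfyyfyfyyfyyfyfyyfyy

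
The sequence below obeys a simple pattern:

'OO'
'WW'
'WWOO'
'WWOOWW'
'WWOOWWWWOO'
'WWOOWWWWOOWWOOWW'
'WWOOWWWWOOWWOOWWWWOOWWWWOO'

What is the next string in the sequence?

This is a Fibonacci-style word recurrence s(k) = s(k−1)·s(k−2): e.g. WW·OO = WWOO.
Continuing: WWOOWWWWOOWWOOWWWWOOWWWWOO · WWOOWWWWOOWWOOWW gives term 8.

WWOOWWWWOOWWOOWWWWOOWWWWOOWWOOWWWWOOWWOOWW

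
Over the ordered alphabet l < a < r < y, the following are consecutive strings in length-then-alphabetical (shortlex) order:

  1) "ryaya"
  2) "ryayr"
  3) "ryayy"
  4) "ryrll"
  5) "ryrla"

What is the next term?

ryrlr

Find the rightmost character of ryrla below y, bump it to the next letter, and reset everything to its right to l.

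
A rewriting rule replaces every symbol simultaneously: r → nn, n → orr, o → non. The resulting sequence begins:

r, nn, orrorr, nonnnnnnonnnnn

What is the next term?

orrnonorrorrorrorrorrorrnonorrorrorrorrorr

Replace each of the 14 characters of nonnnnnnonnnnn in place — orr non orr orr orr orr orr orr non orr orr orr orr orr — and concatenate.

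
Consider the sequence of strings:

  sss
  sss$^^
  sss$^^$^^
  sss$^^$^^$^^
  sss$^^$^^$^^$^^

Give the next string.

Each term is the previous one with $^^ appended.
Applying this once more to sss$^^$^^$^^$^^:

sss$^^$^^$^^$^^$^^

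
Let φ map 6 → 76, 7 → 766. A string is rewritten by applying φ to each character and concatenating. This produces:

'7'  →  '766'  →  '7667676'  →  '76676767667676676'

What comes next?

76676767667676676766767676676766767676676

φ(76676767667676676) expands symbol-by-symbol to 766 76 76 766 76 766 76 766 76 76 766 76 766 76 76 766 76; joining the 17 pieces gives the next term.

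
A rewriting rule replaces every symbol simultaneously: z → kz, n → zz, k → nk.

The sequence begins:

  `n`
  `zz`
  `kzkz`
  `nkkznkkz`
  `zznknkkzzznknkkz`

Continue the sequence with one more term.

kzkzzznkzznknkkzkzkzzznkzznknkkz

Replace each of the 16 characters of zznknkkzzznknkkz in place — kz kz zz nk zz nk nk kz kz kz zz nk zz nk nk kz — and concatenate.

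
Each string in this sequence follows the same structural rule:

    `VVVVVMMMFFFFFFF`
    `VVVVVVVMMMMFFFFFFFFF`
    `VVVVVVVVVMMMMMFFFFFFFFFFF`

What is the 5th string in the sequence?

VVVVVVVVVVVVVMMMMMMMFFFFFFFFFFFFFFF

Reading off run lengths: V runs 5, 7, 9; M runs 3, 4, 5; F runs 7, 9, 11 — each is linear in n, where the shown terms are n = 2, 3, 4.
For term 5, n = 6, so the run lengths are 13, 7, 15.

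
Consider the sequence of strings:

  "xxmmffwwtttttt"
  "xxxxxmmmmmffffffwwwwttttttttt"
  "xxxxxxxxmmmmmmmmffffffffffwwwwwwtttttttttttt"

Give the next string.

xxxxxxxxxxxmmmmmmmmmmmffffffffffffffwwwwwwwwttttttttttttttt

The n-th term is 3n-1 x's then 3n-1 m's then 4n-2 f's then 2n w's then 3n+3 t's (n = 1, 2, …).
For the next term, n = 4, so the run lengths are 11, 11, 14, 8, 15.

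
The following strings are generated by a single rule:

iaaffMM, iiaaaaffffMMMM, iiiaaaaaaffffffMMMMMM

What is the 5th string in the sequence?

iiiiiaaaaaaaaaaffffffffffMMMMMMMMMM

The n-th term is n i's then 2n a's then 2n f's then 2n M's (n = 1, 2, …).
For term 5, n = 5, so the run lengths are 5, 10, 10, 10.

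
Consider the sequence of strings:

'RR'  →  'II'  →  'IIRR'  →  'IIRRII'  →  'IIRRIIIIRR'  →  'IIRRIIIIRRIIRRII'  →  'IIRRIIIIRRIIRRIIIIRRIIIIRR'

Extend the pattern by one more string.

From term 3 onward, concatenate the last term with the second-to-last: II·RR = IIRR, IIRR·II = IIRRII, …
So term 8 is IIRRIIIIRRIIRRIIIIRRIIIIRR·IIRRIIIIRRIIRRII.

IIRRIIIIRRIIRRIIIIRRIIIIRRIIRRIIIIRRIIRRII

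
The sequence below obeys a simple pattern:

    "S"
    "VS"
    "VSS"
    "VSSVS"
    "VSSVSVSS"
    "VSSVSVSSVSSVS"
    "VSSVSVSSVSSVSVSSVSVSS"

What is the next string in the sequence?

VSSVSVSSVSSVSVSSVSVSSVSSVSVSSVSSVS

This is a Fibonacci-style word recurrence s(k) = s(k−1)·s(k−2): e.g. VS·S = VSS.
The next term joins VSSVSVSSVSSVSVSSVSVSS and VSSVSVSSVSSVS.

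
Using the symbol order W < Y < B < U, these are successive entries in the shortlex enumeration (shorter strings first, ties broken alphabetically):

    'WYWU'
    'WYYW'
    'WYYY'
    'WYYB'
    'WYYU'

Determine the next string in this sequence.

WYBW

Treat WYYU as a base-4 numeral over the given alphabet and add one, carrying through any trailing U's.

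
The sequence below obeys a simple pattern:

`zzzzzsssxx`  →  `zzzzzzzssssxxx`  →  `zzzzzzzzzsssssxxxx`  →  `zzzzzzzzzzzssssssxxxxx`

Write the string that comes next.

zzzzzzzzzzzzzsssssssxxxxxx

Term n consists of 2n+1 z's, followed by n+1 s's, followed by n x's, where the shown terms are n = 2, 3, 4, 5.
For the next term, n = 6, so the run lengths are 13, 7, 6.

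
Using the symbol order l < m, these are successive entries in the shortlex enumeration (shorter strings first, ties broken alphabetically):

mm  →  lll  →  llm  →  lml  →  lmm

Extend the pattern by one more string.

The successor of lmm increments the rightmost position that isn't already m and resets every position after it to l.

mll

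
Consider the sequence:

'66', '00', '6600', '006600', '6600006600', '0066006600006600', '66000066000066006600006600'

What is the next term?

006600660000660066000066000066006600006600

This is a Fibonacci-style word recurrence s(k) = s(k−2)·s(k−1): e.g. 66·00 = 6600.
Continuing: 0066006600006600 · 66000066000066006600006600 gives term 8.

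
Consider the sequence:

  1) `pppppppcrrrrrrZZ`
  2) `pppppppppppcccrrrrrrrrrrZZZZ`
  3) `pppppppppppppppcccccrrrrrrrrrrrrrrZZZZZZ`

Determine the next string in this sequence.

Term n consists of 4n+3 p's, followed by 2n-1 c's, followed by 4n+2 r's, followed by 2n Z's (n = 1, 2, …).
Setting n = 4 gives 19, 7, 18, 8 characters in each block.

pppppppppppppppppppcccccccrrrrrrrrrrrrrrrrrrZZZZZZZZ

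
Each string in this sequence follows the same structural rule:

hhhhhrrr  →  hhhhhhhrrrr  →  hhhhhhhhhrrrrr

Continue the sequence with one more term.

Each string has the form h^{2n-1} r^{n}, where the shown terms are n = 3, 4, 5.
For the next term, n = 6, so the run lengths are 11, 6.

hhhhhhhhhhhrrrrrr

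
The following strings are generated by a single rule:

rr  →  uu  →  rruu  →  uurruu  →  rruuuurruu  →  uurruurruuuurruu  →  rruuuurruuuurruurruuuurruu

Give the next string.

Each term (from the third on) is the two preceding terms concatenated in order: term 3 = rr·uu = rruu.
Continuing: uurruurruuuurruu · rruuuurruuuurruurruuuurruu gives term 8.

uurruurruuuurruurruuuurruuuurruurruuuurruu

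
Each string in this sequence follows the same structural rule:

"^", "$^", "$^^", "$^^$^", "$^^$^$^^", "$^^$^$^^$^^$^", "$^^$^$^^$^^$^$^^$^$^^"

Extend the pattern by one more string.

Each term (from the third on) is the previous term followed by the one before it: term 3 = $^·^ = $^^.
So term 8 is $^^$^$^^$^^$^$^^$^$^^·$^^$^$^^$^^$^.

$^^$^$^^$^^$^$^^$^$^^$^^$^$^^$^^$^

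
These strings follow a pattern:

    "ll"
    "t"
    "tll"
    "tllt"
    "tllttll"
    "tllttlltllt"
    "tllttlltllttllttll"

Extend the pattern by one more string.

tllttlltllttllttlltllttlltllt

This is a Fibonacci-style word recurrence s(k) = s(k−1)·s(k−2): e.g. t·ll = tll.
Continuing: tllttlltllttllttll · tllttlltllt gives term 8.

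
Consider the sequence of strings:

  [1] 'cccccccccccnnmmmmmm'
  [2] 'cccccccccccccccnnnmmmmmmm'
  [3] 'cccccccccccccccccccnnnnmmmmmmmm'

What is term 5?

cccccccccccccccccccccccccccnnnnnnmmmmmmmmmm

The n-th term is 4n-1 c's then n-1 n's then n+3 m's, where the shown terms are n = 3, 4, 5.
Setting n = 7 gives 27, 6, 10 characters in each block.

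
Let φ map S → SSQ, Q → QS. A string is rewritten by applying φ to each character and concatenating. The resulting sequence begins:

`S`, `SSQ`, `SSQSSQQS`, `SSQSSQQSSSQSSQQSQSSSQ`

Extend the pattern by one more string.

φ(SSQSSQQSSSQSSQQSQSSSQ) expands symbol-by-symbol to SSQ SSQ QS SSQ SSQ QS QS SSQ SSQ SSQ QS SSQ SSQ QS QS SSQ QS SSQ SSQ SSQ QS; joining the 21 pieces gives the next term.

SSQSSQQSSSQSSQQSQSSSQSSQSSQQSSSQSSQQSQSSSQQSSSQSSQSSQQS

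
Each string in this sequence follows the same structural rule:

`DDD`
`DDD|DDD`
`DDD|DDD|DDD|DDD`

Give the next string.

DDD|DDD|DDD|DDD|DDD|DDD|DDD|DDD

Each string is two copies of the previous one joined by '|'.
So the next term is two copies of DDD|DDD|DDD|DDD with '|' between the halves.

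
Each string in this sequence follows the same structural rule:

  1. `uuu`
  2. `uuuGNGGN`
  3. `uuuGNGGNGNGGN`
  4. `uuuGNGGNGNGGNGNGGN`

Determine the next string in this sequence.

Each term is the previous one with GNGGN appended.
One more step from uuuGNGGNGNGGNGNGGN gives the answer.

uuuGNGGNGNGGNGNGGNGNGGN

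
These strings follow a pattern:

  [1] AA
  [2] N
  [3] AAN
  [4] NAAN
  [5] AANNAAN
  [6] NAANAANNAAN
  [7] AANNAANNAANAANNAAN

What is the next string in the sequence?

Each term (from the third on) is the two preceding terms concatenated in order: term 3 = AA·N = AAN.
The next term joins NAANAANNAAN and AANNAANNAANAANNAAN.

NAANAANNAANAANNAANNAANAANNAAN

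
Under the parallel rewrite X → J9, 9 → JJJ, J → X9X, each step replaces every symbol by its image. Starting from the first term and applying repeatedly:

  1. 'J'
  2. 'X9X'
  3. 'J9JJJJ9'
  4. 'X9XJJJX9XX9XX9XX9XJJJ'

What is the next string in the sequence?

J9JJJJ9X9XX9XX9XJ9JJJJ9J9JJJJ9J9JJJJ9J9JJJJ9X9XX9XX9X

φ(X9XJJJX9XX9XX9XX9XJJJ) expands symbol-by-symbol to J9 JJJ J9 X9X X9X X9X J9 JJJ J9 J9 JJJ J9 J9 JJJ J9 J9 JJJ J9 X9X X9X X9X; joining the 21 pieces gives the next term.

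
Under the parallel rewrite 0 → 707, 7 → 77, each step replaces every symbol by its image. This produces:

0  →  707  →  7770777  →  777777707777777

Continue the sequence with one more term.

7777777777777770777777777777777

φ(777777707777777) expands symbol-by-symbol to 77 77 77 77 77 77 77 707 77 77 77 77 77 77 77; joining the 15 pieces gives the next term.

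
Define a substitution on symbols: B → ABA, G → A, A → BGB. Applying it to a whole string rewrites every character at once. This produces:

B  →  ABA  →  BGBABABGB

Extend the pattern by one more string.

Rewriting each symbol of BGBABABGB: B→ABA, G→A, B→ABA, A→BGB, B→ABA, A→BGB, B→ABA, G→A, B→ABA, which concatenates to ABA A ABA BGB ABA BGB ABA A ABA.

ABAAABABGBABABGBABAAABA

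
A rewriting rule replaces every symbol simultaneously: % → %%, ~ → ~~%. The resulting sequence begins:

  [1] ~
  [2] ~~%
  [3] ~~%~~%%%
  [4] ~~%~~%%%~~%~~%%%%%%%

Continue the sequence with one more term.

~~%~~%%%~~%~~%%%%%%%~~%~~%%%~~%~~%%%%%%%%%%%%%%%

Applying the rule to each of the 20 symbols of ~~%~~%%%~~%~~%%%%%%% gives the pieces ~~% ~~% %% ~~% ~~% %% %% %% ~~% ~~% %% ~~% ~~% %% %% %% %% %% %% %%, which concatenate to the answer.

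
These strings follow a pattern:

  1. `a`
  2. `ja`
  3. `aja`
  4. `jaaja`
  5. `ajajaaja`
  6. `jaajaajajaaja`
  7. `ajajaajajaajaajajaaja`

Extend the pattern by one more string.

jaajaajajaajaajajaajajaajaajajaaja

This is a Fibonacci-style word recurrence s(k) = s(k−2)·s(k−1): e.g. a·ja = aja.
Continuing: jaajaajajaaja · ajajaajajaajaajajaaja gives term 8.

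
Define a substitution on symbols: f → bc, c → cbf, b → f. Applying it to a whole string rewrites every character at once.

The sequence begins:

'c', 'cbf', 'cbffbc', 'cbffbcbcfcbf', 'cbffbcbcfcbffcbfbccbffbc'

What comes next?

cbffbcbcfcbffcbfbccbffbcbccbffbcfcbfcbffbcbcfcbf

Applying the rule to each of the 24 symbols of cbffbcbcfcbffcbfbccbffbc gives the pieces cbf f bc bc f cbf f cbf bc cbf f bc bc cbf f bc f cbf cbf f bc bc f cbf, which concatenate to the answer.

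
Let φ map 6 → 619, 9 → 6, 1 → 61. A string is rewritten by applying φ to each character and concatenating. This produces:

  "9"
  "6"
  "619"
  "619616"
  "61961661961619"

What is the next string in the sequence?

Replace each of the 14 characters of 61961661961619 in place — 619 61 6 619 61 619 619 61 6 619 61 619 61 6 — and concatenate.

6196166196161961961661961619616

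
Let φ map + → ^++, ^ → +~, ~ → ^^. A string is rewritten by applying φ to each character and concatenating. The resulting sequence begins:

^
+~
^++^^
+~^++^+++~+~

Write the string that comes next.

^++^^+~^++^+++~^++^++^++^^^++^^

Apply φ to +~^++^+++~+~ symbol by symbol: +→^++, ~→^^, ^→+~, +→^++, +→^++, ^→+~, +→^++, +→^++, +→^++, ~→^^, +→^++, ~→^^; joined: ^++ ^^ +~ ^++ ^++ +~ ^++ ^++ ^++ ^^ ^++ ^^.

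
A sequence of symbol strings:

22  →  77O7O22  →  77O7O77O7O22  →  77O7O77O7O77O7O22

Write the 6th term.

77O7O77O7O77O7O77O7O77O7O22

Every step adds 77O7O at the front: s(k+1) = 77O7O·s(k).
From 77O7O77O7O77O7O22, 2 further steps: 77O7O77O7O77O7O22 → 77O7O77O7O77O7O77O7O22 → (answer).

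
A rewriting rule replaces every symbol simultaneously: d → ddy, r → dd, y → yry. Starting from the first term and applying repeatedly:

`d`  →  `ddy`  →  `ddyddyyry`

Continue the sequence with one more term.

Apply φ to ddyddyyry symbol by symbol: d→ddy, d→ddy, y→yry, d→ddy, d→ddy, y→yry, y→yry, r→dd, y→yry; joined: ddy ddy yry ddy ddy yry yry dd yry.

ddyddyyryddyddyyryyryddyry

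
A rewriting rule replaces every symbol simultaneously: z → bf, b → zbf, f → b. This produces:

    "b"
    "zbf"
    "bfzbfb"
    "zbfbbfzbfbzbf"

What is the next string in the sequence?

Rewriting the 13 symbols of zbfbbfzbfbzbf one by one yields bf zbf b zbf zbf b bf zbf b zbf bf zbf b; concatenated:

bfzbfbzbfzbfbbfzbfbzbfbfzbfb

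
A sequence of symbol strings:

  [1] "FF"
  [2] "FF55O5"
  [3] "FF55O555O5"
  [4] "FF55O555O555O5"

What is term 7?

Every step adds 55O5 to the end: s(k+1) = s(k)·55O5.
From FF55O555O555O5, 3 further steps: FF55O555O555O5 → FF55O555O555O555O5 → FF55O555O555O555O555O5 → (answer).

FF55O555O555O555O555O555O5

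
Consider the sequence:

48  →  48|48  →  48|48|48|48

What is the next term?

48|48|48|48|48|48|48|48

s(k+1) = s(k)·|·s(k) — each term doubles the last with '|' between the halves.
One more doubling of 48|48|48|48 gives the answer.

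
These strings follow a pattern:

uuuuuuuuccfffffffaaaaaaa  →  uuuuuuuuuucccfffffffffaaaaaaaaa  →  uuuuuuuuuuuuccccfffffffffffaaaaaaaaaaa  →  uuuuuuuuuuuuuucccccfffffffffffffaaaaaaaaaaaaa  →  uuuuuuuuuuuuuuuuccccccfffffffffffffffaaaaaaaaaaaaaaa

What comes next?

uuuuuuuuuuuuuuuuuucccccccfffffffffffffffffaaaaaaaaaaaaaaaaa

The n-th term is 2n+2 u's then n-1 c's then 2n+1 f's then 2n+1 a's, where the shown terms are n = 3, 4, 5, 6, 7.
At n = 8 the blocks have lengths 18, 7, 17, 17.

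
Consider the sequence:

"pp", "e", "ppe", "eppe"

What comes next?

ppeeppe

Each term (from the third on) is the two preceding terms concatenated in order: term 3 = pp·e = ppe.
So term 5 is ppe·eppe.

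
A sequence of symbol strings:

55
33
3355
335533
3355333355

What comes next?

This is a Fibonacci-style word recurrence s(k) = s(k−1)·s(k−2): e.g. 33·55 = 3355.
Continuing: 3355333355 · 335533 gives term 6.

3355333355335533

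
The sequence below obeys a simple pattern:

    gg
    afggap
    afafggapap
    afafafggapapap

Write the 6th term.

afafafafafggapapapapap

Each term wraps the previous one in af on the left and ap on the right.
From afafafggapapap, 2 further steps: afafafggapapap → afafafafggapapapap → (answer).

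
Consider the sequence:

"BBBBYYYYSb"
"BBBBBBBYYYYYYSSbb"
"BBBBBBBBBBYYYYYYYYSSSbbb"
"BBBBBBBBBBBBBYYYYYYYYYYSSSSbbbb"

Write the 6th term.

Each string has the form B^{3n+1} Y^{2n+2} S^{n} b^{n} (n = 1, 2, …).
For term 6, n = 6, so the run lengths are 19, 14, 6, 6.

BBBBBBBBBBBBBBBBBBBYYYYYYYYYYYYYYSSSSSSbbbbbb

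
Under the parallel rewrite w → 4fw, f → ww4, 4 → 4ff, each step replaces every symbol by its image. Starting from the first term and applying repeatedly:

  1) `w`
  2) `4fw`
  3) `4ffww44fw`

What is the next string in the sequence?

Rewriting each symbol of 4ffww44fw: 4→4ff, f→ww4, f→ww4, w→4fw, w→4fw, 4→4ff, 4→4ff, f→ww4, w→4fw, which concatenates to 4ff ww4 ww4 4fw 4fw 4ff 4ff ww4 4fw.

4ffww4ww44fw4fw4ff4ffww44fw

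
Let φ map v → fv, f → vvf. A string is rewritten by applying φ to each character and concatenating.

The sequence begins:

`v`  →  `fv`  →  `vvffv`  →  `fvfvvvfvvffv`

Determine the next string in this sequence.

vvffvvvffvfvfvvvffvfvvvfvvffv

Rewriting each symbol of fvfvvvfvvffv: f→vvf, v→fv, f→vvf, v→fv, v→fv, v→fv, f→vvf, v→fv, v→fv, f→vvf, f→vvf, v→fv, which concatenates to vvf fv vvf fv fv fv vvf fv fv vvf vvf fv.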